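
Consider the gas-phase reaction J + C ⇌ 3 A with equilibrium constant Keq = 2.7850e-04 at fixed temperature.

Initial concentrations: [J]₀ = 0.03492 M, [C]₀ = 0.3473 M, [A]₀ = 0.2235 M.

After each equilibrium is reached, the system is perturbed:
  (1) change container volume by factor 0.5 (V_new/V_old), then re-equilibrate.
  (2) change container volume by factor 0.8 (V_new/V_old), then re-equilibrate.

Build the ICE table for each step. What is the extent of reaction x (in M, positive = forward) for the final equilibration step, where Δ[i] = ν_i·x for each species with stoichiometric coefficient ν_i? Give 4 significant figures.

x = -0.001061 M

Q₀ = 0.9206 vs Keq = 2.7850e-04 ⇒ Q>K, reverse
Step 1:
                    J           C           A
  Initial     0.03492      0.3473      0.2235
  Change      0.06692     0.06692     -0.2008
  Equil        0.1018      0.4142     0.02273
  solve Keq expr → x = -0.06692; check Q = 2.7850e-04
Then change container volume by factor 0.5 (V_new/V_old).
Step 2:
                    J           C           A
  Initial      0.2037      0.8284     0.04547
  Change     0.003052    0.003052   -0.009156
  Equil        0.2067      0.8315     0.03631
  solve Keq expr → x = -0.003052; check Q = 2.7850e-04
Then change container volume by factor 0.8 (V_new/V_old).
Step 3:
                    J           C           A
  Initial      0.2584       1.039     0.04539
  Change     0.001061    0.001061   -0.003182
  Equil        0.2595        1.04     0.04221
  solve Keq expr → x = -0.001061; check Q = 2.7850e-04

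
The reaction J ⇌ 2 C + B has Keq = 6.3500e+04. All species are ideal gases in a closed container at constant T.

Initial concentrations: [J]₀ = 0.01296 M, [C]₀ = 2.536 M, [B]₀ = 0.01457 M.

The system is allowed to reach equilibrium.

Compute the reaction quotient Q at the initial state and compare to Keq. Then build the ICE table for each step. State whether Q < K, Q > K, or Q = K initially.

Q₀ = 7.23; Q < K (proceeds forward)

Q₀ = 7.23 vs Keq = 6.3500e+04 ⇒ Q<K, forward
Step 1:
                  J         C         B
  init      0.01296     2.536   0.01457
  Δ        -0.01296   0.02591   0.01296
  eq      2.8452e-06     2.562   0.02753
  solve Keq expr → x = 0.01296; check Q = 6.3500e+04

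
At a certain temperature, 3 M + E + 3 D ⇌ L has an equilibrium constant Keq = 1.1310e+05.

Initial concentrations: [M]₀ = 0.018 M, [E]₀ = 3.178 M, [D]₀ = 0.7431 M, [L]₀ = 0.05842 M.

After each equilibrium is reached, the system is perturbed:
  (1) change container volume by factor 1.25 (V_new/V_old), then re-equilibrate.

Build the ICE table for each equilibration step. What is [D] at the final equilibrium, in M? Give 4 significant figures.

Q₀ = 7682 vs Keq = 1.1310e+05 ⇒ Q<K, forward
Step 1:
                   M          E          D          L
  I            0.018      3.178     0.7431    0.05842
  C          -0.0104  -0.003468    -0.0104   0.003468
  E         0.007596      3.175     0.7327    0.06189
  solve Keq expr → x = 0.003468; check Q = 1.1310e+05
Then change container volume by factor 1.25 (V_new/V_old).
Step 2:
                   M          E          D          L
  I         0.006077       2.54     0.5862    0.04951
  C         0.003293   0.001098   0.003293  -0.001098
  E          0.00937      2.541     0.5894    0.04841
  solve Keq expr → x = -0.001098; check Q = 1.1310e+05

[D]_eq = 0.5894 M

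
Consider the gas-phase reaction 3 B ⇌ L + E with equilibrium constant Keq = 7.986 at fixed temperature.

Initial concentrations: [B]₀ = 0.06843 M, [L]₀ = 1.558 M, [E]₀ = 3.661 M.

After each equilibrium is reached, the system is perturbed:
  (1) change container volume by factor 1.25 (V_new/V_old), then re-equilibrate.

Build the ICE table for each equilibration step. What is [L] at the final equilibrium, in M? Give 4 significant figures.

Q₀ = 1.7800e+04 vs Keq = 7.986 ⇒ Q>K, reverse
Step 1:
                  B         L         E
  Initial   0.06843     1.558     3.661
  Change     0.7547   -0.2516   -0.2516
  Equil      0.8232     1.306     3.409
  solve Keq expr → x = -0.2516; check Q = 7.986
Then change container volume by factor 1.25 (V_new/V_old).
Step 2:
                  B         L         E
  Initial    0.6585     1.045     2.728
  Change    0.04603  -0.01534  -0.01534
  Equil      0.7046      1.03     2.712
  solve Keq expr → x = -0.01534; check Q = 7.986

[L]_eq = 1.03 M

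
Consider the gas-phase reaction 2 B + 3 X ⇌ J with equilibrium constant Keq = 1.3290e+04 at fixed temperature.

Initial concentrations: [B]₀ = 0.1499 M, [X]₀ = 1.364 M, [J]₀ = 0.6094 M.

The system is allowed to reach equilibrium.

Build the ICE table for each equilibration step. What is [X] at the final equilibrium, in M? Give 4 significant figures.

[X]_eq = 1.148 M

Q₀ = 10.69 vs Keq = 1.3290e+04 ⇒ Q<K, forward
Step 1:
                  B         X         J
  I          0.1499     1.364    0.6094
  C         -0.1441   -0.2161   0.07204
  E        0.005822     1.148    0.6814
  solve Keq expr → x = 0.07204; check Q = 1.3290e+04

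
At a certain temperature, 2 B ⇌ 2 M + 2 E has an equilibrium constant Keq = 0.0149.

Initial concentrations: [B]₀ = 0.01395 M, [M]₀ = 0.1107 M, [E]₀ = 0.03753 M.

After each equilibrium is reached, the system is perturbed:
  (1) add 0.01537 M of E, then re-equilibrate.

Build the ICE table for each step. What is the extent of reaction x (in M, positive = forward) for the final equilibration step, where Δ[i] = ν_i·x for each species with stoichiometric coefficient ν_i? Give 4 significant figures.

x = -0.002984 M

Q₀ = 0.0887 vs Keq = 0.0149 ⇒ Q>K, reverse
Step 1:
                  B         M         E
  I         0.01395    0.1107   0.03753
  C        0.009397 -0.009397 -0.009397
  E         0.02335    0.1013   0.02813
  solve Keq expr → x = -0.004699; check Q = 0.0149
Then add 0.01537 M of E.
Step 2:
                  B         M         E
  I         0.02335    0.1013    0.0435
  C        0.005968 -0.005968 -0.005968
  E         0.02932   0.09533   0.03753
  solve Keq expr → x = -0.002984; check Q = 0.0149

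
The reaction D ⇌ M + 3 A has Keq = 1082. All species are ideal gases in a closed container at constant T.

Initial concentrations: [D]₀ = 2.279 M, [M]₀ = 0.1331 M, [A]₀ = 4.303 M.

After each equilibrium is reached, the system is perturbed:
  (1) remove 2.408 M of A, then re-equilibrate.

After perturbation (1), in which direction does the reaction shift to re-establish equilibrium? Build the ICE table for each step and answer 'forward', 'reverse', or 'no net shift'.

Direction: forward

Q₀ = 4.653 vs Keq = 1082 ⇒ Q<K, forward
Step 1:
                  D         M         A
  Initial     2.279    0.1331     4.303
  Change     -1.403     1.403      4.21
  Equil      0.8758     1.536     8.513
  solve Keq expr → x = 1.403; check Q = 1082
Then remove 2.408 M of A.
Step 2:
                  D         M         A
  Initial    0.8758     1.536     6.105
  Change    -0.2964    0.2964    0.8892
  Equil      0.5794     1.833     6.994
  solve Keq expr → x = 0.2964; check Q = 1082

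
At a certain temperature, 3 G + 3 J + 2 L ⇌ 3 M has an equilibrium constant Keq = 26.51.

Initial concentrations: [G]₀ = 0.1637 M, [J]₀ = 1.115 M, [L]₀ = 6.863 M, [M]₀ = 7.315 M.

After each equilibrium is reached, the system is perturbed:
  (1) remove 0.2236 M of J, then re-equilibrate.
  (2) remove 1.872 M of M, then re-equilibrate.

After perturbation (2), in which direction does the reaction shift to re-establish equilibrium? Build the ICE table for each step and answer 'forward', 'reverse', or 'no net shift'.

Direction: forward

Q₀ = 1367 vs Keq = 26.51 ⇒ Q>K, reverse
Step 1:
                   G          J          L          M
  Initial     0.1637      1.115      6.863      7.315
  Change      0.2915     0.2915     0.1943    -0.2915
  Equil       0.4552      1.406      7.057      7.024
  solve Keq expr → x = -0.09716; check Q = 26.51
Then remove 0.2236 M of J.
Step 2:
                   G          J          L          M
  Initial     0.4552      1.183      7.057      7.024
  Change     0.05578    0.05578    0.03718   -0.05578
  Equil        0.511      1.239      7.095      6.968
  solve Keq expr → x = -0.01859; check Q = 26.51
Then remove 1.872 M of M.
Step 3:
                   G          J          L          M
  Initial      0.511      1.239      7.095      5.096
  Change    -0.09583   -0.09583   -0.06389    0.09583
  Equil       0.4151      1.143      7.031      5.192
  solve Keq expr → x = 0.03194; check Q = 26.51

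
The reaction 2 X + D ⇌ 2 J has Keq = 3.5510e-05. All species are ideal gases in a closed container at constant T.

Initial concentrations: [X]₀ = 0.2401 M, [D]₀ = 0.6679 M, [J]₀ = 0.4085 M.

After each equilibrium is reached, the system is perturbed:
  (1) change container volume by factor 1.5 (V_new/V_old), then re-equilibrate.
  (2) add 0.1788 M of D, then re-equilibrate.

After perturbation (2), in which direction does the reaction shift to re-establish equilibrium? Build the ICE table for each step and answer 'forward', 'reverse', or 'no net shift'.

Direction: forward

Q₀ = 4.334 vs Keq = 3.5510e-05 ⇒ Q>K, reverse
Step 1:
                    X           D           J
  I            0.2401      0.6679      0.4085
  C            0.4049      0.2025     -0.4049
  E             0.645      0.8704    0.003586
  solve Keq expr → x = -0.2025; check Q = 3.5510e-05
Then change container volume by factor 1.5 (V_new/V_old).
Step 2:
                    X           D           J
  I              0.43      0.5802    0.002391
  C        4.3633e-04  2.1817e-04 -4.3633e-04
  E            0.4304      0.5805    0.001954
  solve Keq expr → x = -2.1817e-04; check Q = 3.5510e-05
Then add 0.1788 M of D.
Step 3:
                    X           D           J
  I            0.4304      0.7593    0.001954
  C       -2.7916e-04 -1.3958e-04  2.7916e-04
  E            0.4302      0.7591    0.002233
  solve Keq expr → x = 1.3958e-04; check Q = 3.5510e-05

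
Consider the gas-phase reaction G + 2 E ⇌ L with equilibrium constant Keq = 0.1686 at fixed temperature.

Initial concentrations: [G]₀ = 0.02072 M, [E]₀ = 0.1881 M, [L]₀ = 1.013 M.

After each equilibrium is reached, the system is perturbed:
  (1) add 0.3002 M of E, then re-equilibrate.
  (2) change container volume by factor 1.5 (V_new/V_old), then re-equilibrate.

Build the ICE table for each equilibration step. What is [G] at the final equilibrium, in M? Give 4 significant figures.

Q₀ = 1382 vs Keq = 0.1686 ⇒ Q>K, reverse
Step 1:
                    G           E           L
  init        0.02072      0.1881       1.013
  Δ             0.703       1.406      -0.703
  eq           0.7237       1.594        0.31
  solve Keq expr → x = -0.703; check Q = 0.1686
Then add 0.3002 M of E.
Step 2:
                    G           E           L
  init         0.7237       1.894        0.31
  Δ          -0.05239     -0.1048     0.05239
  eq           0.6713       1.789      0.3624
  solve Keq expr → x = 0.05239; check Q = 0.1686
Then change container volume by factor 1.5 (V_new/V_old).
Step 3:
                    G           E           L
  init         0.4475       1.193      0.2416
  Δ           0.07933      0.1587    -0.07933
  eq           0.5269       1.352      0.1623
  solve Keq expr → x = -0.07933; check Q = 0.1686

[G]_eq = 0.5269 M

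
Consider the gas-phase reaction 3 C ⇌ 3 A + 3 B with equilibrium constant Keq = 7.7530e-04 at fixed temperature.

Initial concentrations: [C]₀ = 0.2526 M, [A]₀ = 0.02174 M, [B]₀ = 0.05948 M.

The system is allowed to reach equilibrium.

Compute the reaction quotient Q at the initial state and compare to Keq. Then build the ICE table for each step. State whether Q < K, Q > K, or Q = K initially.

Q₀ = 1.3415e-07 vs Keq = 7.7530e-04 ⇒ Q<K, forward
Step 1:
                   C          A          B
  init        0.2526    0.02174    0.05948
  Δ         -0.08493    0.08493    0.08493
  eq          0.1677     0.1067     0.1444
  solve Keq expr → x = 0.02831; check Q = 7.7530e-04

Q₀ = 1.3415e-07; Q < K (proceeds forward)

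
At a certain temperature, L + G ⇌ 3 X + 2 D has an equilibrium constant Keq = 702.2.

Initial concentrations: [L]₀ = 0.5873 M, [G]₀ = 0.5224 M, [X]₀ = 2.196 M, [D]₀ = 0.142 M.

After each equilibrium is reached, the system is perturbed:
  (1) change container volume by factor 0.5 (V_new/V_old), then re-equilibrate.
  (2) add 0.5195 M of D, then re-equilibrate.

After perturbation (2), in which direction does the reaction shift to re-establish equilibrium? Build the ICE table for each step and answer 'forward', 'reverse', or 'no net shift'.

Q₀ = 0.696 vs Keq = 702.2 ⇒ Q<K, forward
Step 1:
                    L           G           X           D
  Initial      0.5873      0.5224       2.196       0.142
  Change      -0.3596     -0.3596       1.079      0.7191
  Equil        0.2277      0.1628       3.275      0.8611
  solve Keq expr → x = 0.3596; check Q = 702.2
Then change container volume by factor 0.5 (V_new/V_old).
Step 2:
                    L           G           X           D
  Initial      0.4555      0.3257       6.549       1.722
  Change       0.2527      0.2527     -0.7581     -0.5054
  Equil        0.7082      0.5784       5.791       1.217
  solve Keq expr → x = -0.2527; check Q = 702.2
Then add 0.5195 M of D.
Step 3:
                    L           G           X           D
  Initial      0.7082      0.5784       5.791       1.736
  Change       0.1022      0.1022     -0.3065     -0.2044
  Equil        0.8103      0.6805       5.485       1.532
  solve Keq expr → x = -0.1022; check Q = 702.2

Direction: reverse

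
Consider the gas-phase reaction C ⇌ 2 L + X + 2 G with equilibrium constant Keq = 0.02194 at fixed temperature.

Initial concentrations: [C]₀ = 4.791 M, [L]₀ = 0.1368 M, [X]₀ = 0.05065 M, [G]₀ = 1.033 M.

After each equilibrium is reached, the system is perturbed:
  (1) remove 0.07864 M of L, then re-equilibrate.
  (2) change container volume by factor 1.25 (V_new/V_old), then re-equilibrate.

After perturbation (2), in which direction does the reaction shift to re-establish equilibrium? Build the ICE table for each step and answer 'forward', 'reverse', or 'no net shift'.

Direction: forward

Q₀ = 2.1112e-04 vs Keq = 0.02194 ⇒ Q<K, forward
Step 1:
                    C           L           X           G
  init          4.791      0.1368     0.05065       1.033
  Δ           -0.1744      0.3488      0.1744      0.3488
  eq            4.617      0.4856       0.225       1.382
  solve Keq expr → x = 0.1744; check Q = 0.02194
Then remove 0.07864 M of L.
Step 2:
                    C           L           X           G
  init          4.617      0.4069       0.225       1.382
  Δ           -0.0212     0.04241      0.0212     0.04241
  eq            4.595      0.4493      0.2462       1.424
  solve Keq expr → x = 0.0212; check Q = 0.02194
Then change container volume by factor 1.25 (V_new/V_old).
Step 3:
                    C           L           X           G
  init          3.676      0.3595       0.197       1.139
  Δ           -0.0496      0.0992      0.0496      0.0992
  eq            3.627      0.4587      0.2466       1.239
  solve Keq expr → x = 0.0496; check Q = 0.02194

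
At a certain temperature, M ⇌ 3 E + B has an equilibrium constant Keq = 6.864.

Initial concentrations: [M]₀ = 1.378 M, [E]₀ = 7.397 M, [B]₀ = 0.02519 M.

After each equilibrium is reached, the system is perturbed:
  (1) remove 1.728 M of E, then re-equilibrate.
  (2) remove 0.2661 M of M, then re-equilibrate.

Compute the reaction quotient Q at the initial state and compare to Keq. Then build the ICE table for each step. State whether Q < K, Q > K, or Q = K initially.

Q₀ = 7.399; Q > K (proceeds reverse)

Q₀ = 7.399 vs Keq = 6.864 ⇒ Q>K, reverse
Step 1:
                    M           E           B
  init          1.378       7.397     0.02519
  Δ          0.001741   -0.005222   -0.001741
  eq             1.38       7.392     0.02345
  solve Keq expr → x = -0.001741; check Q = 6.864
Then remove 1.728 M of E.
Step 2:
                    M           E           B
  init           1.38       5.664     0.02345
  Δ          -0.02568     0.07703     0.02568
  eq            1.354       5.741     0.04912
  solve Keq expr → x = 0.02568; check Q = 6.864
Then remove 0.2661 M of M.
Step 3:
                    M           E           B
  init          1.088       5.741     0.04912
  Δ          0.008782    -0.02635   -0.008782
  eq            1.097       5.714     0.04034
  solve Keq expr → x = -0.008782; check Q = 6.864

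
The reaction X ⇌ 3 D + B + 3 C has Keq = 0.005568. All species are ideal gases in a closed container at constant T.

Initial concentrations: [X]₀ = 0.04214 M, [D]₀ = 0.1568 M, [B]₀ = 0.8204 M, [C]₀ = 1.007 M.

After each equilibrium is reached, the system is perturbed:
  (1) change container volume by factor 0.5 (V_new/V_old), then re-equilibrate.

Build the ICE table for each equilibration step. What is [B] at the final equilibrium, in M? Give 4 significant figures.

[B]_eq = 1.553 M

Q₀ = 0.07664 vs Keq = 0.005568 ⇒ Q>K, reverse
Step 1:
                   X          D          B          C
  Initial    0.04214     0.1568     0.8204      1.007
  Change     0.02456   -0.07369   -0.02456   -0.07369
  Equil       0.0667    0.08311     0.7958     0.9333
  solve Keq expr → x = -0.02456; check Q = 0.005568
Then change container volume by factor 0.5 (V_new/V_old).
Step 2:
                   X          D          B          C
  Initial     0.1334     0.1662      1.592      1.867
  Change     0.03917    -0.1175   -0.03917    -0.1175
  Equil       0.1726    0.04872      1.553      1.749
  solve Keq expr → x = -0.03917; check Q = 0.005568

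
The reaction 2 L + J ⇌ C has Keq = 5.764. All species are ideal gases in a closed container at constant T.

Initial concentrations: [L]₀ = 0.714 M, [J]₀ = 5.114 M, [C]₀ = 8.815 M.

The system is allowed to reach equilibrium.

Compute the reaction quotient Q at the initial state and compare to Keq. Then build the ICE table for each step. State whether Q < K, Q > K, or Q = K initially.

Q₀ = 3.381 vs Keq = 5.764 ⇒ Q<K, forward
Step 1:
                    L           J           C
  init          0.714       5.114       8.815
  Δ           -0.1603    -0.08016     0.08016
  eq           0.5537       5.034       8.895
  solve Keq expr → x = 0.08016; check Q = 5.764

Q₀ = 3.381; Q < K (proceeds forward)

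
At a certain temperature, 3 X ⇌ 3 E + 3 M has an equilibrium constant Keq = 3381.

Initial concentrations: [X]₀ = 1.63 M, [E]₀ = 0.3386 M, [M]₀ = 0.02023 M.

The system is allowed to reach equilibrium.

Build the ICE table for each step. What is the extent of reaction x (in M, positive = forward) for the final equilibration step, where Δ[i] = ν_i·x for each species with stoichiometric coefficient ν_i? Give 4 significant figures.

Q₀ = 7.4214e-08 vs Keq = 3381 ⇒ Q<K, forward
Step 1:
                  X         E         M
  init         1.63    0.3386   0.02023
  Δ          -1.454     1.454     1.454
  eq         0.1761     1.793     1.474
  solve Keq expr → x = 0.4846; check Q = 3381

x = 0.4846 M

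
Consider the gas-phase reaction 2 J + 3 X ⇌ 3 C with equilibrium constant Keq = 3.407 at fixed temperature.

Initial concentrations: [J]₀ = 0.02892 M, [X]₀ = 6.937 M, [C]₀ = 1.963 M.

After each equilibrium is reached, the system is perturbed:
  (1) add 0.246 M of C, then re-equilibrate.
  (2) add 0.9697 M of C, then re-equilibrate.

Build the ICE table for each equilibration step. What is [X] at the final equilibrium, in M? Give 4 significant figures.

[X]_eq = 7.116 M

Q₀ = 27.09 vs Keq = 3.407 ⇒ Q>K, reverse
Step 1:
                  J         X         C
  I         0.02892     6.937     1.963
  C          0.0471   0.07066  -0.07066
  E         0.07602     7.008     1.892
  solve Keq expr → x = -0.02355; check Q = 3.407
Then add 0.246 M of C.
Step 2:
                  J         X         C
  I         0.07602     7.008     2.138
  C          0.0136    0.0204   -0.0204
  E         0.08963     7.028     2.118
  solve Keq expr → x = -0.0068; check Q = 3.407
Then add 0.9697 M of C.
Step 3:
                  J         X         C
  I         0.08963     7.028     3.088
  C         0.05865   0.08797  -0.08797
  E          0.1483     7.116         3
  solve Keq expr → x = -0.02932; check Q = 3.407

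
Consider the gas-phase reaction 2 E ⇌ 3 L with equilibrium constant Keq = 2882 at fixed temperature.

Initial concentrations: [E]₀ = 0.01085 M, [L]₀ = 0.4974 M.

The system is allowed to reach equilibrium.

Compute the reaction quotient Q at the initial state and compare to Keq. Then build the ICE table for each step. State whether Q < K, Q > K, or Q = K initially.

Q₀ = 1045 vs Keq = 2882 ⇒ Q<K, forward
Step 1:
                  E         L
  I         0.01085    0.4974
  C       -0.004191  0.006287
  E        0.006659    0.5037
  solve Keq expr → x = 0.002096; check Q = 2882

Q₀ = 1045; Q < K (proceeds forward)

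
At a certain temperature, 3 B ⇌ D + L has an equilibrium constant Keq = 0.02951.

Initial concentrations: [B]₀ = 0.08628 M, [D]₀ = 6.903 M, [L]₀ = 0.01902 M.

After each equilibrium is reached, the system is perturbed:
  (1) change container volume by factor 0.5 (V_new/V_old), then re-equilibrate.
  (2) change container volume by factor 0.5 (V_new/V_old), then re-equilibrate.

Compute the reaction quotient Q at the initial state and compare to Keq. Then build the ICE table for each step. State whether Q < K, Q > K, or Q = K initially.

Q₀ = 204.4 vs Keq = 0.02951 ⇒ Q>K, reverse
Step 1:
                   B          D          L
  I          0.08628      6.903    0.01902
  C          0.05702   -0.01901   -0.01901
  E           0.1433      6.884 1.2615e-05
  solve Keq expr → x = -0.01901; check Q = 0.02951
Then change container volume by factor 0.5 (V_new/V_old).
Step 2:
                   B          D          L
  I           0.2866      13.77 2.5230e-05
  C       -7.5570e-05 2.5190e-05 2.5190e-05
  E           0.2865      13.77 5.0420e-05
  solve Keq expr → x = 2.5190e-05; check Q = 0.02951
Then change container volume by factor 0.5 (V_new/V_old).
Step 3:
                   B          D          L
  I           0.5731      27.54 1.0084e-04
  C       -3.0156e-04 1.0052e-04 1.0052e-04
  E           0.5728      27.54 2.0136e-04
  solve Keq expr → x = 1.0052e-04; check Q = 0.02951

Q₀ = 204.4; Q > K (proceeds reverse)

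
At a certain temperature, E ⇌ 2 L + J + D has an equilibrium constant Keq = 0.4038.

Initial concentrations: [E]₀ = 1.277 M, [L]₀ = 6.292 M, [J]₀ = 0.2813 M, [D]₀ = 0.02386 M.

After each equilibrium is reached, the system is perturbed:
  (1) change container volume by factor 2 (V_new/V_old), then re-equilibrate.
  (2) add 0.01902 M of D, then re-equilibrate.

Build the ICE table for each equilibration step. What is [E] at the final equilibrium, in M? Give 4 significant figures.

[E]_eq = 0.5685 M

Q₀ = 0.2081 vs Keq = 0.4038 ⇒ Q<K, forward
Step 1:
                  E         L         J         D
  init        1.277     6.292    0.2813   0.02386
  Δ        -0.01846   0.03693   0.01846   0.01846
  eq          1.259     6.329    0.2998   0.04232
  solve Keq expr → x = 0.01846; check Q = 0.4038
Then change container volume by factor 2 (V_new/V_old).
Step 2:
                  E         L         J         D
  init       0.6293     3.164    0.1499   0.02116
  Δ         -0.0717    0.1434    0.0717    0.0717
  eq         0.5576     3.308    0.2216   0.09286
  solve Keq expr → x = 0.0717; check Q = 0.4038
Then add 0.01902 M of D.
Step 3:
                  E         L         J         D
  init       0.5576     3.308    0.2216    0.1119
  Δ         0.01095  -0.02189  -0.01095  -0.01095
  eq         0.5685     3.286    0.2106    0.1009
  solve Keq expr → x = -0.01095; check Q = 0.4038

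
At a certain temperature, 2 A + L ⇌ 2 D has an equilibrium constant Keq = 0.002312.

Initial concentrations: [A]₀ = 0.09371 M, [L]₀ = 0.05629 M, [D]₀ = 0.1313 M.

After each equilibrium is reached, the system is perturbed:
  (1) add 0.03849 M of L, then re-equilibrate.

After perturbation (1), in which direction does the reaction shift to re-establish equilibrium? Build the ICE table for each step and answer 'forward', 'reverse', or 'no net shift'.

Direction: forward

Q₀ = 34.88 vs Keq = 0.002312 ⇒ Q>K, reverse
Step 1:
                  A         L         D
  Initial   0.09371   0.05629    0.1313
  Change     0.1276   0.06381   -0.1276
  Equil      0.2213    0.1201  0.003688
  solve Keq expr → x = -0.06381; check Q = 0.002312
Then add 0.03849 M of L.
Step 2:
                  A         L         D
  Initial    0.2213    0.1586  0.003688
  Change  -5.3613e-04 -2.6807e-04 5.3613e-04
  Equil      0.2208    0.1583  0.004224
  solve Keq expr → x = 2.6807e-04; check Q = 0.002312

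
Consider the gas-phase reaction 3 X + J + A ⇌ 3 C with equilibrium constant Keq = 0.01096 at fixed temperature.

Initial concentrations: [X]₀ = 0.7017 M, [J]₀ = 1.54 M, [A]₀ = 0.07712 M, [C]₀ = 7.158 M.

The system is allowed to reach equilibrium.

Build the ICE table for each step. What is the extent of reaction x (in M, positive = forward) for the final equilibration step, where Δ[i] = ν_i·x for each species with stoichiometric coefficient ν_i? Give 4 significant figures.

Q₀ = 8938 vs Keq = 0.01096 ⇒ Q>K, reverse
Step 1:
                   X          J          A          C
  init        0.7017       1.54    0.07712      7.158
  Δ            4.944      1.648      1.648     -4.944
  eq           5.646      3.188      1.725      2.214
  solve Keq expr → x = -1.648; check Q = 0.01096

x = -1.648 M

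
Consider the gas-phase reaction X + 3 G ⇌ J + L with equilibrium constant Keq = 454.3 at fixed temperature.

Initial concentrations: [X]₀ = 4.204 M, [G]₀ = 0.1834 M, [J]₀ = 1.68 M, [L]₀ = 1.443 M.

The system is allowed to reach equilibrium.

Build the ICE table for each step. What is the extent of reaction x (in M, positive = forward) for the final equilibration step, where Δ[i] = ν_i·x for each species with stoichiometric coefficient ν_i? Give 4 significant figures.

Q₀ = 93.48 vs Keq = 454.3 ⇒ Q<K, forward
Step 1:
                    X           G           J           L
  I             4.204      0.1834        1.68       1.443
  C          -0.02459    -0.07377     0.02459     0.02459
  E             4.179      0.1096       1.705       1.468
  solve Keq expr → x = 0.02459; check Q = 454.3

x = 0.02459 M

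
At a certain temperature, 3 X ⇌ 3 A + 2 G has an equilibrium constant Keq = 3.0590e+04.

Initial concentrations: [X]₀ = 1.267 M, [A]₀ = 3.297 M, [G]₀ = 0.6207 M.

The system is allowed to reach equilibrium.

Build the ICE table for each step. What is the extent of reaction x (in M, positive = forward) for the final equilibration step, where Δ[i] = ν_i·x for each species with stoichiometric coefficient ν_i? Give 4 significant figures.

x = 0.3651 M

Q₀ = 6.789 vs Keq = 3.0590e+04 ⇒ Q<K, forward
Step 1:
                  X         A         G
  init        1.267     3.297    0.6207
  Δ          -1.095     1.095    0.7302
  eq         0.1716     4.392     1.351
  solve Keq expr → x = 0.3651; check Q = 3.0590e+04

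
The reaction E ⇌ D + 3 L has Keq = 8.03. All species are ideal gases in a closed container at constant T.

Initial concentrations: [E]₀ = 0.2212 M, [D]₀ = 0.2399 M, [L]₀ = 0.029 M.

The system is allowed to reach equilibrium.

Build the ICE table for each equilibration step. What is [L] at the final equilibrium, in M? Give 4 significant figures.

Q₀ = 2.6451e-05 vs Keq = 8.03 ⇒ Q<K, forward
Step 1:
                   E          D          L
  init        0.2212     0.2399      0.029
  Δ          -0.2061     0.2061     0.6184
  eq         0.01507      0.446     0.6474
  solve Keq expr → x = 0.2061; check Q = 8.03

[L]_eq = 0.6474 M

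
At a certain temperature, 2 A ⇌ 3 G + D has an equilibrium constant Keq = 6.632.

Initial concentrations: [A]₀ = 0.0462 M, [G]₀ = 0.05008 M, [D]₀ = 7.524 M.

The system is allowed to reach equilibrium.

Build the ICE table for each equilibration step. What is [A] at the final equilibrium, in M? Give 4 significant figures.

[A]_eq = 0.02498 M

Q₀ = 0.4427 vs Keq = 6.632 ⇒ Q<K, forward
Step 1:
                   A          G          D
  Initial     0.0462    0.05008      7.524
  Change    -0.02122    0.03182    0.01061
  Equil      0.02498     0.0819      7.535
  solve Keq expr → x = 0.01061; check Q = 6.632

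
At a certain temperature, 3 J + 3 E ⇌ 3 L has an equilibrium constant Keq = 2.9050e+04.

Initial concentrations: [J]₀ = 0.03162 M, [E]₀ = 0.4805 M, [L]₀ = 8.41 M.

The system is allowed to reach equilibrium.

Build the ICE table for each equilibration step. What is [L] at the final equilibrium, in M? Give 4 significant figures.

[L]_eq = 8.106 M

Q₀ = 1.6960e+08 vs Keq = 2.9050e+04 ⇒ Q>K, reverse
Step 1:
                   J          E          L
  I          0.03162     0.4805       8.41
  C           0.3043     0.3043    -0.3043
  E            0.336     0.7848      8.106
  solve Keq expr → x = -0.1014; check Q = 2.9050e+04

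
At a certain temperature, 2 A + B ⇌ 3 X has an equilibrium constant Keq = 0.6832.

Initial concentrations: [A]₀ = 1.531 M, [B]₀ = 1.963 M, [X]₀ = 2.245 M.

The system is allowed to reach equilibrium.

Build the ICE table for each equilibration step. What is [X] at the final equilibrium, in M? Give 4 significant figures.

Q₀ = 2.459 vs Keq = 0.6832 ⇒ Q>K, reverse
Step 1:
                    A           B           X
  init          1.531       1.963       2.245
  Δ             0.346       0.173      -0.519
  eq            1.877       2.136       1.726
  solve Keq expr → x = -0.173; check Q = 0.6832

[X]_eq = 1.726 M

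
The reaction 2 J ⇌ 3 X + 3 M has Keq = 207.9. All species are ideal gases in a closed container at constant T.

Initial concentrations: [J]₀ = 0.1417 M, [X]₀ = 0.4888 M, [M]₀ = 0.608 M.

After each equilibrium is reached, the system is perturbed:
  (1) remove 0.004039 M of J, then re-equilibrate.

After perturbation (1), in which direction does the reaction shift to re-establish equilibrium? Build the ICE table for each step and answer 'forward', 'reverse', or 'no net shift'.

Q₀ = 1.307 vs Keq = 207.9 ⇒ Q<K, forward
Step 1:
                   J          X          M
  init        0.1417     0.4888      0.608
  Δ          -0.1158     0.1738     0.1738
  eq         0.02585     0.6626     0.7818
  solve Keq expr → x = 0.05792; check Q = 207.9
Then remove 0.004039 M of J.
Step 2:
                   J          X          M
  init       0.02182     0.6626     0.7818
  Δ         0.003479  -0.005218  -0.005218
  eq         0.02529     0.6574     0.7766
  solve Keq expr → x = -0.001739; check Q = 207.9

Direction: reverse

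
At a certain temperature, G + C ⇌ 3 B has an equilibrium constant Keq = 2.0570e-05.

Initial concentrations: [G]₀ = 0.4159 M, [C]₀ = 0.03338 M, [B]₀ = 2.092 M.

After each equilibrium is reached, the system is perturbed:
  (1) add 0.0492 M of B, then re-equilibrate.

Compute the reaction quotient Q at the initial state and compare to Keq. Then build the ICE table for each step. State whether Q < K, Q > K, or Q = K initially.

Q₀ = 659.5; Q > K (proceeds reverse)

Q₀ = 659.5 vs Keq = 2.0570e-05 ⇒ Q>K, reverse
Step 1:
                  G         C         B
  I          0.4159   0.03338     2.092
  C          0.6889    0.6889    -2.067
  E           1.105    0.7222   0.02541
  solve Keq expr → x = -0.6889; check Q = 2.0570e-05
Then add 0.0492 M of B.
Step 2:
                  G         C         B
  I           1.105    0.7222   0.07461
  C          0.0163    0.0163  -0.04889
  E           1.121    0.7385   0.02573
  solve Keq expr → x = -0.0163; check Q = 2.0570e-05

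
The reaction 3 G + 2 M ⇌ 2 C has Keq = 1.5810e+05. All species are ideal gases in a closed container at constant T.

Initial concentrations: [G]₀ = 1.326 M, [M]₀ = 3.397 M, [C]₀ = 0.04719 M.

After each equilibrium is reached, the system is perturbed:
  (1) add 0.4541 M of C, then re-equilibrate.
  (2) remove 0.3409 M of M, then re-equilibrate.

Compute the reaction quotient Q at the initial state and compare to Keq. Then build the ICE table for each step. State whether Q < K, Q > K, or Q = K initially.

Q₀ = 8.2771e-05; Q < K (proceeds forward)

Q₀ = 8.2771e-05 vs Keq = 1.5810e+05 ⇒ Q<K, forward
Step 1:
                   G          M          C
  I            1.326      3.397    0.04719
  C           -1.317    -0.8777     0.8777
  E         0.009482      2.519     0.9249
  solve Keq expr → x = 0.4388; check Q = 1.5810e+05
Then add 0.4541 M of C.
Step 2:
                   G          M          C
  I         0.009482      2.519      1.379
  C         0.002875   0.001917  -0.001917
  E          0.01236      2.521      1.377
  solve Keq expr → x = -9.5843e-04; check Q = 1.5810e+05
Then remove 0.3409 M of M.
Step 3:
                   G          M          C
  I          0.01236       2.18      1.377
  C         0.001248 8.3177e-04 -8.3177e-04
  E           0.0136      2.181      1.376
  solve Keq expr → x = -4.1589e-04; check Q = 1.5810e+05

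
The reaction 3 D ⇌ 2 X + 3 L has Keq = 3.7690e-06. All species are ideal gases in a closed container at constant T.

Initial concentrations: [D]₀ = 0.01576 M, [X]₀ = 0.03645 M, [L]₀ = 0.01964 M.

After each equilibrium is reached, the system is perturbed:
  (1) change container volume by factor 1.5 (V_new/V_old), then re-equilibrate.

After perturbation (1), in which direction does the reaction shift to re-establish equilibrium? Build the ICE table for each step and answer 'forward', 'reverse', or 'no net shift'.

Direction: forward

Q₀ = 0.002571 vs Keq = 3.7690e-06 ⇒ Q>K, reverse
Step 1:
                    D           X           L
  init        0.01576     0.03645     0.01964
  Δ            0.0144   -0.009603     -0.0144
  eq          0.03016     0.02685    0.005236
  solve Keq expr → x = -0.004801; check Q = 3.7690e-06
Then change container volume by factor 1.5 (V_new/V_old).
Step 2:
                    D           X           L
  init        0.02011      0.0179     0.00349
  Δ       -8.1224e-04  5.4149e-04  8.1224e-04
  eq           0.0193     0.01844    0.004303
  solve Keq expr → x = 2.7075e-04; check Q = 3.7690e-06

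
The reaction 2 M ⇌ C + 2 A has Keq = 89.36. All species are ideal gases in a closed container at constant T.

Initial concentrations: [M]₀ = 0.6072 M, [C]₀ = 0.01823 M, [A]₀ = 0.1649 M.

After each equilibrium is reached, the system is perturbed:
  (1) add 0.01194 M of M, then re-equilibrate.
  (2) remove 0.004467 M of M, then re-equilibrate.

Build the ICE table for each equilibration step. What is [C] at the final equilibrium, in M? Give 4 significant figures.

Q₀ = 0.001345 vs Keq = 89.36 ⇒ Q<K, forward
Step 1:
                   M          C          A
  I           0.6072    0.01823     0.1649
  C          -0.5649     0.2824     0.5649
  E          0.04233     0.3007     0.7298
  solve Keq expr → x = 0.2824; check Q = 89.36
Then add 0.01194 M of M.
Step 2:
                   M          C          A
  I          0.05427     0.3007     0.7298
  C         -0.01092   0.005459    0.01092
  E          0.04335     0.3061     0.7407
  solve Keq expr → x = 0.005459; check Q = 89.36
Then remove 0.004467 M of M.
Step 3:
                   M          C          A
  I          0.03889     0.3061     0.7407
  C         0.004084  -0.002042  -0.004084
  E          0.04297     0.3041     0.7366
  solve Keq expr → x = -0.002042; check Q = 89.36

[C]_eq = 0.3041 M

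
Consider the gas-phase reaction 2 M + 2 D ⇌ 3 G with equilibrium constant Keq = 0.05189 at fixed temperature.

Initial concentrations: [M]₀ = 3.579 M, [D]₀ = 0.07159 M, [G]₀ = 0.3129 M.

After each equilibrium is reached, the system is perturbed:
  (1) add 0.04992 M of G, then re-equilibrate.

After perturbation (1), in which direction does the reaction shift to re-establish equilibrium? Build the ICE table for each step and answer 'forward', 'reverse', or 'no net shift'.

Direction: reverse

Q₀ = 0.4666 vs Keq = 0.05189 ⇒ Q>K, reverse
Step 1:
                    M           D           G
  init          3.579     0.07159      0.3129
  Δ             0.058       0.058      -0.087
  eq            3.637      0.1296      0.2259
  solve Keq expr → x = -0.029; check Q = 0.05189
Then add 0.04992 M of G.
Step 2:
                    M           D           G
  init          3.637      0.1296      0.2758
  Δ           0.01862     0.01862    -0.02793
  eq            3.656      0.1482      0.2479
  solve Keq expr → x = -0.009309; check Q = 0.05189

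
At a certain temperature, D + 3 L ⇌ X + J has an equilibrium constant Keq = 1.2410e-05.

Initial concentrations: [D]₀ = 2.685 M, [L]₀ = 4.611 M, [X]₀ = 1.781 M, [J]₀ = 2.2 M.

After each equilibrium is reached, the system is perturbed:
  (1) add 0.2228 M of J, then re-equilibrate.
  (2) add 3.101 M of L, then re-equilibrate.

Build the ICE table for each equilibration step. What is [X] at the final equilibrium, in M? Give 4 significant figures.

[X]_eq = 0.1389 M

Q₀ = 0.01489 vs Keq = 1.2410e-05 ⇒ Q>K, reverse
Step 1:
                  D         L         X         J
  init        2.685     4.611     1.781       2.2
  Δ           1.686     5.057    -1.686    -1.686
  eq          4.371     9.668   0.09531    0.5143
  solve Keq expr → x = -1.686; check Q = 1.2410e-05
Then add 0.2228 M of J.
Step 2:
                  D         L         X         J
  init        4.371     9.668   0.09531    0.7371
  Δ         0.02454   0.07362  -0.02454  -0.02454
  eq          4.395     9.742   0.07077    0.7126
  solve Keq expr → x = -0.02454; check Q = 1.2410e-05
Then add 3.101 M of L.
Step 3:
                  D         L         X         J
  init        4.395     12.84   0.07077    0.7126
  Δ         -0.0681   -0.2043    0.0681    0.0681
  eq          4.327     12.64    0.1389    0.7807
  solve Keq expr → x = 0.0681; check Q = 1.2410e-05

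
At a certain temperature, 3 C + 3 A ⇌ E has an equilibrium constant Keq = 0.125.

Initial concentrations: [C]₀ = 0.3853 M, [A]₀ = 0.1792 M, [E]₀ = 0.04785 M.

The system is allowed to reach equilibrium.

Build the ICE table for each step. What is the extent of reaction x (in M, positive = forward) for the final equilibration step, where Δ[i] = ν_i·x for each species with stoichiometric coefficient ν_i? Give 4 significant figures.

Q₀ = 145.4 vs Keq = 0.125 ⇒ Q>K, reverse
Step 1:
                  C         A         E
  Initial    0.3853    0.1792   0.04785
  Change     0.1417    0.1417  -0.04725
  Equil       0.527    0.3209 6.0490e-04
  solve Keq expr → x = -0.04725; check Q = 0.125

x = -0.04725 M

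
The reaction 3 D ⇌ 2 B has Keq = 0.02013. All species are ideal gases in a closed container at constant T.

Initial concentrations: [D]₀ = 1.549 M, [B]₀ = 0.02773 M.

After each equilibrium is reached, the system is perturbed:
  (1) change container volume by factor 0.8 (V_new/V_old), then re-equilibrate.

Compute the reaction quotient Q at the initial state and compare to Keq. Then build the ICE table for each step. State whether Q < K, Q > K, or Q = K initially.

Q₀ = 2.0689e-04; Q < K (proceeds forward)

Q₀ = 2.0689e-04 vs Keq = 0.02013 ⇒ Q<K, forward
Step 1:
                   D          B
  init         1.549    0.02773
  Δ          -0.2672     0.1782
  eq           1.282     0.2059
  solve Keq expr → x = 0.08908; check Q = 0.02013
Then change container volume by factor 0.8 (V_new/V_old).
Step 2:
                   D          B
  init         1.602     0.2574
  Δ          -0.0325    0.02167
  eq            1.57      0.279
  solve Keq expr → x = 0.01083; check Q = 0.02013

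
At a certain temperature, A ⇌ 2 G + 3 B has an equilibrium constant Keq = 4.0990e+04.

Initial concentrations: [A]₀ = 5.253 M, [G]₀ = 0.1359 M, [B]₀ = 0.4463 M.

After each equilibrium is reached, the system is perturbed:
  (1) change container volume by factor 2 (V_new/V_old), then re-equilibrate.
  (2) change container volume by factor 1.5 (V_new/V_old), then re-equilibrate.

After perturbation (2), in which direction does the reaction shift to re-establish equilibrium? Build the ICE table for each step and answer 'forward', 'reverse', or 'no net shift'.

Direction: forward

Q₀ = 3.1254e-04 vs Keq = 4.0990e+04 ⇒ Q<K, forward
Step 1:
                  A         G         B
  init        5.253    0.1359    0.4463
  Δ          -3.537     7.075     10.61
  eq          1.716     7.211     11.06
  solve Keq expr → x = 3.537; check Q = 4.0990e+04
Then change container volume by factor 2 (V_new/V_old).
Step 2:
                  A         G         B
  init       0.8578     3.605     5.529
  Δ         -0.6245     1.249     1.874
  eq         0.2332     4.854     7.403
  solve Keq expr → x = 0.6245; check Q = 4.0990e+04
Then change container volume by factor 1.5 (V_new/V_old).
Step 3:
                  A         G         B
  init       0.1555     3.236     4.935
  Δ         -0.1126    0.2253    0.3379
  eq        0.04286     3.462     5.273
  solve Keq expr → x = 0.1126; check Q = 4.0990e+04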